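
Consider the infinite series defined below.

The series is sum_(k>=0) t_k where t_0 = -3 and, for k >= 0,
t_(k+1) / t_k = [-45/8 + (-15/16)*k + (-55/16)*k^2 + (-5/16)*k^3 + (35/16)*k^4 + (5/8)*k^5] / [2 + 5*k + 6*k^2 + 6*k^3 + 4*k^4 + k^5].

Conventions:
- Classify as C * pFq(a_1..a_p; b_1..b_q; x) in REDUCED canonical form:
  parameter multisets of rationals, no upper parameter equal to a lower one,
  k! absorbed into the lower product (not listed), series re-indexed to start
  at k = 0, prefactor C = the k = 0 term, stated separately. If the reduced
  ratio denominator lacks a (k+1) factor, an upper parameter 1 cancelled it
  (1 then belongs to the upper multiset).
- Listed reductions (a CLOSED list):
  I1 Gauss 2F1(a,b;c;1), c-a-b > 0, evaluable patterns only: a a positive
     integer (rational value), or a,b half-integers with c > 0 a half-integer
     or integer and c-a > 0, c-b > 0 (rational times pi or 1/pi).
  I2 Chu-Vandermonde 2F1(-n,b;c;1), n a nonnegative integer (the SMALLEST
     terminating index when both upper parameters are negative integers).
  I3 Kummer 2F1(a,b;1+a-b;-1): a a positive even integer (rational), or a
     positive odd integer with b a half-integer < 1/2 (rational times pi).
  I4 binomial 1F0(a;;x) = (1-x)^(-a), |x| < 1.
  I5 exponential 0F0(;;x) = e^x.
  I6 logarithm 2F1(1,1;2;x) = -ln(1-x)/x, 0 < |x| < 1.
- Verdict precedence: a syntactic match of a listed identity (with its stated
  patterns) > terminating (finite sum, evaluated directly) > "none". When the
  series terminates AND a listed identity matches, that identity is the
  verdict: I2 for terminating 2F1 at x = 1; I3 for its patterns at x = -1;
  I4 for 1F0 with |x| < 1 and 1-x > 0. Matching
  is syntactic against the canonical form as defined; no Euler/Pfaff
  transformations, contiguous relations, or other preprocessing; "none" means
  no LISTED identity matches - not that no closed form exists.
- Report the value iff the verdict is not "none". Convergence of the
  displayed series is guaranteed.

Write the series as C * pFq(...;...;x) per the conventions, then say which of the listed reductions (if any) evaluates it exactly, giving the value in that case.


Canonical form: C = -3 times 2F1 with upper {-3/2, 3}, lower {1}, x = 5/8. Verdict: none. Every listed pattern misses the 2F1 form at 5/8, upper {-3/2, 3}.

The tell: with t_0 = -3, factor the ratio over Q (C = -3): negated roots = parameters.
Term ratio: r(k) = (5/8) * (k-3/2) (k+3) / [(k+1) (k+1)] - rational in k, leading ratio (5/8); with t_0 = -3, classification follows.


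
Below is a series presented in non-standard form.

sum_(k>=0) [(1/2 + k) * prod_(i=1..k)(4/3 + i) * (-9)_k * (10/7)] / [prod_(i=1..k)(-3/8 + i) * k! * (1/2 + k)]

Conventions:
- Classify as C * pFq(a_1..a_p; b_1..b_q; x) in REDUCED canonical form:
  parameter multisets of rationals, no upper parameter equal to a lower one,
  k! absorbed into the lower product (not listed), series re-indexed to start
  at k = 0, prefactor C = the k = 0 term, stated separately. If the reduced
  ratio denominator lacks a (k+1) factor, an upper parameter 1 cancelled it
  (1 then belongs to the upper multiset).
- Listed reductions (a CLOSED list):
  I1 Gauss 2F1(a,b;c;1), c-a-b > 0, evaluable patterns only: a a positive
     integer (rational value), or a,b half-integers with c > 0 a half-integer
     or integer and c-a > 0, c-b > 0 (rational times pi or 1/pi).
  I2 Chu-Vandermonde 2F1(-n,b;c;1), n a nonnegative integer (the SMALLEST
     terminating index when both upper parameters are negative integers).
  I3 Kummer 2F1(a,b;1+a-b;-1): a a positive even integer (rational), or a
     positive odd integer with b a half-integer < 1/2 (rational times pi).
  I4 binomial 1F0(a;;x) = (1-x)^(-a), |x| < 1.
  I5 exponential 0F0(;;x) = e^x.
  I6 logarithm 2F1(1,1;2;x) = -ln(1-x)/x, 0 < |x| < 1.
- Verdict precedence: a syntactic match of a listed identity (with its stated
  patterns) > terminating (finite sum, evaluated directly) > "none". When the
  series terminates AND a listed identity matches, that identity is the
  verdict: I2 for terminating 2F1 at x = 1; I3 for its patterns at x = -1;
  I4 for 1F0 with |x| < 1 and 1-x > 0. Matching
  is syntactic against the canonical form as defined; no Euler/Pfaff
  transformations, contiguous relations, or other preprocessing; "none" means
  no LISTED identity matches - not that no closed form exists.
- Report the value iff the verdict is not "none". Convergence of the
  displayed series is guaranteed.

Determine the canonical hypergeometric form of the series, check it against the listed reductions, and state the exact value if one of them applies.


The tell: t_0 being 10/7, the factor k + 1/2 cancels (top and bottom), leaving prefactor 10/7.
Consecutive-term ratio: r(k) = 1 * (k-9) (k+7/3) / [(k+5/8) (k+1)] - poly over poly, x = 1 from leading terms; C = 10/7 at k = 0.

Prefactor 10/7, argument 1: 2F1 with upper {-9, 7/3} over lower {5/8}. Verdict: Vandermonde's identity (I2) applies (terminating 2F1 at x = 1 with n = 9, b = 7/3, c = 5/8). Sum: 74175782585146/11575798709553351.


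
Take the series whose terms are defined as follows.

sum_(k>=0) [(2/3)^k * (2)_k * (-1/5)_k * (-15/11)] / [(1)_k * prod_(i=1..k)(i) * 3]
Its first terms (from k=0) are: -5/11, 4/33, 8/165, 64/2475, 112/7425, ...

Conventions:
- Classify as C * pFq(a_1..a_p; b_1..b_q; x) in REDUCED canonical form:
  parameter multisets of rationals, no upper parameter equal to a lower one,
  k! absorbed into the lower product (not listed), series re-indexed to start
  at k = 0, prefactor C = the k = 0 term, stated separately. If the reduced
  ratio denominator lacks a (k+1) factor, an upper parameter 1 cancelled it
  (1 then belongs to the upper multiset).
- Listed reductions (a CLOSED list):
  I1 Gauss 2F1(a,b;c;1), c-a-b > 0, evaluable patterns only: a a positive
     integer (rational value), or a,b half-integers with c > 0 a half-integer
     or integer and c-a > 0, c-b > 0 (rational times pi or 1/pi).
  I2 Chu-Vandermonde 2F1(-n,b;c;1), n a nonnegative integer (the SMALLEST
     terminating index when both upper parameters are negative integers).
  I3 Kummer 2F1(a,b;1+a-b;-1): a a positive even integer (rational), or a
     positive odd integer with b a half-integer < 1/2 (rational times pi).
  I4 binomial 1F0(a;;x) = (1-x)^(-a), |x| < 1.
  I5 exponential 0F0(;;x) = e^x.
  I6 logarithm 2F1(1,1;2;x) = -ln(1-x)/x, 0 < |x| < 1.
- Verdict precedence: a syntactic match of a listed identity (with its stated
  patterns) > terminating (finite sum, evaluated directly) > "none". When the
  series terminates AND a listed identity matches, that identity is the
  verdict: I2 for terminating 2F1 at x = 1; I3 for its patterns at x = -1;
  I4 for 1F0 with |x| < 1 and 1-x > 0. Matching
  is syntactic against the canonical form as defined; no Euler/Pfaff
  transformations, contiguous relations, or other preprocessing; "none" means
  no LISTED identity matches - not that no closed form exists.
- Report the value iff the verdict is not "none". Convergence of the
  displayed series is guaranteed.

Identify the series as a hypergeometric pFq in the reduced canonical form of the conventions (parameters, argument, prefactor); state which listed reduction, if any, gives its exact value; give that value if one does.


Key observation: t_0 being -5/11, the lower running product (C = -5/11) is a rising factorial.
Adjacent-term ratio: r(k) = (2/3) * (k-1/5) (k+2) / [(k+1) (k+1)] - rational in k. x = (2/3); t_0 = -5/11; negate the roots.

Classification (C = -5/11): 2F1 with upper {-1/5, 2}, lower {1}, argument x = 2/3. Verdict: none. No listed pattern accepts 2F1(-1/5, 2; 1; 2/3).


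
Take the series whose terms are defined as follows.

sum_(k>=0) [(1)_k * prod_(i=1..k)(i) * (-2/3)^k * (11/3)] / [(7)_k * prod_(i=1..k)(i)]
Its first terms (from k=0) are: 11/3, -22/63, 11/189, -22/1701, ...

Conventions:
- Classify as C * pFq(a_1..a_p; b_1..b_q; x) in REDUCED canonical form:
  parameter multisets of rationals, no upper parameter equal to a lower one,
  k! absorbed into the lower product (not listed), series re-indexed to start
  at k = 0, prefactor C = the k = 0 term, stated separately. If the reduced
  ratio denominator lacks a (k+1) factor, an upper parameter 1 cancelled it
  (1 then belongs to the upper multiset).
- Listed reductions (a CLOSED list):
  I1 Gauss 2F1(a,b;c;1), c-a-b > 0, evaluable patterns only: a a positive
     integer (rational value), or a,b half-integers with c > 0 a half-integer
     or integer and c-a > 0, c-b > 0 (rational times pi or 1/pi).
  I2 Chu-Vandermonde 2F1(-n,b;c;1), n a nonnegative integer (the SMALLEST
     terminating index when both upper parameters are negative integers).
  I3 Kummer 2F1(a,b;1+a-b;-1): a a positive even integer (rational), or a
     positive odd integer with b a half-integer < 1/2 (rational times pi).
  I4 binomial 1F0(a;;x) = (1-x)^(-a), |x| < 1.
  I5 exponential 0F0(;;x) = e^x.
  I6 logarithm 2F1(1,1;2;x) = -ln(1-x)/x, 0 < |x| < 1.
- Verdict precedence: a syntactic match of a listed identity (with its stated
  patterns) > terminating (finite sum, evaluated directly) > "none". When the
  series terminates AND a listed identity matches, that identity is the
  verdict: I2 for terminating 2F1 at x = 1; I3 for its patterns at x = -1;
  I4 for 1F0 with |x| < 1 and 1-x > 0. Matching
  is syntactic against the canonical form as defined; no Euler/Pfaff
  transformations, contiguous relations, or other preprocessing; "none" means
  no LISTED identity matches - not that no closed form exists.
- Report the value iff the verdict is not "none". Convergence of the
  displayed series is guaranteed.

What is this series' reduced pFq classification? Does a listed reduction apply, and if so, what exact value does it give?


At argument -2/3: a 2F1 with upper {1, 1}, lower {7}, scaled by C = 11/3. Verdict: none here - no I1-I6 shape fits x = -2/3 with lower {7}.

Structural cue: from the first term 11/3: the running product (C = 11/3) telescopes to a rising factorial.
Term ratio: r(k) = (-2/3) * (k+1) (k+1) / [(k+7) (k+1)] ; factor over Q: parameters, x = (-2/3), and C = 11/3.


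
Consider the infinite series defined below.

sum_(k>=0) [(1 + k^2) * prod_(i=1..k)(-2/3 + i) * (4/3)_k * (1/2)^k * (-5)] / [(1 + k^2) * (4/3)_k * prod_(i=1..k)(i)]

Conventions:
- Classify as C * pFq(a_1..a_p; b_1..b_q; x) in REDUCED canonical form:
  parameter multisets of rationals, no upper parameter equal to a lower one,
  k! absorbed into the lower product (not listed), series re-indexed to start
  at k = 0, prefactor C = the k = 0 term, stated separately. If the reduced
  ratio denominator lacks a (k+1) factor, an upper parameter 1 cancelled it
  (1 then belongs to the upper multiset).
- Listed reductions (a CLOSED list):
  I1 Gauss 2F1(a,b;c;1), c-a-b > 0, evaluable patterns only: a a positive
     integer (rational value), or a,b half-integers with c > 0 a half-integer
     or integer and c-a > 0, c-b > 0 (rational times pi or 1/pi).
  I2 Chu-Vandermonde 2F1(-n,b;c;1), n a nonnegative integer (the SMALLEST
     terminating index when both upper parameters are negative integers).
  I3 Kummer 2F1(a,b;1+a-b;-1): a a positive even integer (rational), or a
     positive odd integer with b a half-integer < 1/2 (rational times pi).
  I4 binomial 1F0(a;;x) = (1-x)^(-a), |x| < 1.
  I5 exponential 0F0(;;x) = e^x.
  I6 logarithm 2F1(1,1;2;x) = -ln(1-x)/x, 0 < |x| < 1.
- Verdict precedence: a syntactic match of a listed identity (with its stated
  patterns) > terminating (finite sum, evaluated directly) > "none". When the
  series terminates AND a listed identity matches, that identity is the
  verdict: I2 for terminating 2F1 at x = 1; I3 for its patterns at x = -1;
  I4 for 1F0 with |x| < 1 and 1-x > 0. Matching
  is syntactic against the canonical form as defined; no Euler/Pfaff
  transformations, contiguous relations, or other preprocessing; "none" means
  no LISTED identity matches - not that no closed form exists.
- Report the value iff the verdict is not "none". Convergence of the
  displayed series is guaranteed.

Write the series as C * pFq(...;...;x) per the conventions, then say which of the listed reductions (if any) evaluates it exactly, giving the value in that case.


Reduced: x = 1/2, 1F0, upper = {1/3}, lower = {-}, C = -5. Verdict: this is the I4 binomial reduction (the 1F0 binomial series: exponent -1/3, x = 1/2). Exact value: (-5) * (1/2)^(-1/3).

Structural cue: from the first term -5: the product of the first k integers (C = -5, x = 1/2) is k!.
Adjacent-term ratio: r(k) = (1/2) * (k+1/3) / [(k+1)] - rational; roots negated = parameters, x = (1/2), C = -5.


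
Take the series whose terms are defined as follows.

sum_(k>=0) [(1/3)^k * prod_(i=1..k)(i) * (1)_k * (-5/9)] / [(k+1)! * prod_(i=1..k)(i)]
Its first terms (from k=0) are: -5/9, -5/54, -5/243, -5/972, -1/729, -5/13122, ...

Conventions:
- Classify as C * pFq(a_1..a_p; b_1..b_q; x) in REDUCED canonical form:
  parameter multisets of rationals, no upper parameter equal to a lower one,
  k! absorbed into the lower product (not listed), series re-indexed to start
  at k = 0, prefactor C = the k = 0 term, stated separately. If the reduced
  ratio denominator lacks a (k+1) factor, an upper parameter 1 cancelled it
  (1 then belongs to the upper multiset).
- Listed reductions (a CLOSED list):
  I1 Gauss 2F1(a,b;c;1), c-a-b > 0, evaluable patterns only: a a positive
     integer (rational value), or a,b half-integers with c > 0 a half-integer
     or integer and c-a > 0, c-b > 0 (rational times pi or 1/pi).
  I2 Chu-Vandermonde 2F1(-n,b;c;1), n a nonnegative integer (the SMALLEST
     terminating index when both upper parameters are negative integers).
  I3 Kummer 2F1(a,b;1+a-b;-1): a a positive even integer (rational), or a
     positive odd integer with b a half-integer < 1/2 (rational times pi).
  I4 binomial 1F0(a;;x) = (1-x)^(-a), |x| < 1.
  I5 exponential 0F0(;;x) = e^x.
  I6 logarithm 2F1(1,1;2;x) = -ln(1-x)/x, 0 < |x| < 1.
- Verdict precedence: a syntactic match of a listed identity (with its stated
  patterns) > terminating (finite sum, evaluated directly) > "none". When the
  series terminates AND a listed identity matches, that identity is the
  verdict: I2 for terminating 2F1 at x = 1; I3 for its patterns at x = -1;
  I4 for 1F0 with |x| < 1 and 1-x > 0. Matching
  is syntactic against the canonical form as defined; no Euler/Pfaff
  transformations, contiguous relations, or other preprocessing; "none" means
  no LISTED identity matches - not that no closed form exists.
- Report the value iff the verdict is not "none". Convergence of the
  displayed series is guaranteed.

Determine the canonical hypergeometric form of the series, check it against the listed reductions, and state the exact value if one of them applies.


First insight: with t_0 = -5/9, the denominator's factorial ratio (C = -5/9, x = 1/3) is a lower Pochhammer.
Ratio: r(k) = (1/3) * (k+1) (k+1) / [(k+2) (k+1)] - poly over poly, x = (1/3) from leading terms; C = -5/9 at k = 0.

With C = -5/9: the canonical form is 2F1(1, 1; 2; 1/3). Verdict: this is the I6 logarithm reduction (the logarithm: parameters (1,1;2), x = 1/3). Hence: (5/3) * ln(2/3).


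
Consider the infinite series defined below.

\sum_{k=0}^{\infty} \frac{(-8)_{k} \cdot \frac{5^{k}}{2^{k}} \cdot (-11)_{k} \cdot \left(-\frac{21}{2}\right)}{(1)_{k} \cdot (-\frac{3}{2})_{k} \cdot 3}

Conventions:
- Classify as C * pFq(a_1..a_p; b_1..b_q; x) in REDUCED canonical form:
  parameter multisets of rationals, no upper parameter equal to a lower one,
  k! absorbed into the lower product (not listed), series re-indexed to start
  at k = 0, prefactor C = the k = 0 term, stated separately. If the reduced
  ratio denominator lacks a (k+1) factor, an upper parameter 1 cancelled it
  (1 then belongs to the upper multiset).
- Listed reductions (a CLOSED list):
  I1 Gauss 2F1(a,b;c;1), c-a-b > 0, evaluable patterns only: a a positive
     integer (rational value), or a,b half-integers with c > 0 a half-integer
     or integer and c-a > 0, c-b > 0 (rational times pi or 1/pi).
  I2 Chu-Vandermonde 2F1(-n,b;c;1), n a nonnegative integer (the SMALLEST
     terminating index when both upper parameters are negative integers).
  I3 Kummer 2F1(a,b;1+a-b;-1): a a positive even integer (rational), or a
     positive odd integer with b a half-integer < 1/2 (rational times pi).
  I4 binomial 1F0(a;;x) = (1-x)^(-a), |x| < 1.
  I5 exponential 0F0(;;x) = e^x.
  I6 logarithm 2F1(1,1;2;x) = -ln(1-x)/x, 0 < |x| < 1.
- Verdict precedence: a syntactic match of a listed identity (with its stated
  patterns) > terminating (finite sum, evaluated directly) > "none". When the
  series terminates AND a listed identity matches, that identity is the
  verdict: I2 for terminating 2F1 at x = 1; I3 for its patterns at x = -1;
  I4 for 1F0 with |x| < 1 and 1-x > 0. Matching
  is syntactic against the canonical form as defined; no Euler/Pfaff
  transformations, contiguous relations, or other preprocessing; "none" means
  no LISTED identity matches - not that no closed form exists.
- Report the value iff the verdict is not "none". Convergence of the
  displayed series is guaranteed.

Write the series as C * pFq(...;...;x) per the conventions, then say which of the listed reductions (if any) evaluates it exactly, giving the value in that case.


Prefactor -\frac{7}{2}, argument \frac{5}{2}: 2F1 with upper {-11, -8} over lower {-\frac{3}{2}}. Verdict: terminating - the sum ends at index 8 because -8 is a negative integer; exact evaluation follows. Exact value: -\frac{8179048647}{2}.

Structural cue: from the first term -\frac{7}{2}: the two geometric factors (prefactor -7/2) combine into one argument.
Term ratio: r(k) = \frac{5}{2} * (k-11) (k-8) / [(k-\frac{3}{2}) (k+1)] - poly over poly, x = \frac{5}{2} from leading terms; C = -\frac{7}{2} at k = 0.


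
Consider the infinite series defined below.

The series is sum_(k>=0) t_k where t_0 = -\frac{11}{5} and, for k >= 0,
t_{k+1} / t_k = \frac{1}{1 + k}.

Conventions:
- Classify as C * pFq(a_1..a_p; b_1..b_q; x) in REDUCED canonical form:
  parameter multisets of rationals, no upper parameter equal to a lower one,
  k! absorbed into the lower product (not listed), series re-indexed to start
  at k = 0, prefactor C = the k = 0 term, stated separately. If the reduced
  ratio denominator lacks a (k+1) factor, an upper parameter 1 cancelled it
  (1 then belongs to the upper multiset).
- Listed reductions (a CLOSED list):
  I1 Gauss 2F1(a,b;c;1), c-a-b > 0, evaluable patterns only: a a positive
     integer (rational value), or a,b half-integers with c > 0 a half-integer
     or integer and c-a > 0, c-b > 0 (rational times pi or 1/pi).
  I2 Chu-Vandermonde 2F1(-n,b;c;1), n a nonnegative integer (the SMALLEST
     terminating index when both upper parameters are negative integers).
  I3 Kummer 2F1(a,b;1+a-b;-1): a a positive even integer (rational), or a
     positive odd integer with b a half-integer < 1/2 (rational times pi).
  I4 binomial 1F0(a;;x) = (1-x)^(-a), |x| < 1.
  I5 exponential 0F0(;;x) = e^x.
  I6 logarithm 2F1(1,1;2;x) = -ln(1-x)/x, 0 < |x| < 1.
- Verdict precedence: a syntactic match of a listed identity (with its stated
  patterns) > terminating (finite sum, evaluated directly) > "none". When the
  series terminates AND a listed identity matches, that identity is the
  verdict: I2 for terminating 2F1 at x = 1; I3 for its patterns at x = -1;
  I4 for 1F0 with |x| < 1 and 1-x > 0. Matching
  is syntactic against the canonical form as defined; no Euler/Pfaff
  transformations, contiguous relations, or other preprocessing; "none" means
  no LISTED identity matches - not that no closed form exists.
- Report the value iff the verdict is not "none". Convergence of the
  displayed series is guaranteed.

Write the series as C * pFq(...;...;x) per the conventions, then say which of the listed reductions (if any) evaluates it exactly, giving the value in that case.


Canonical form: C = -\frac{11}{5} times 0F0 with upper {-}, lower {-}, x = 1. Verdict: exponential (I5) matches (the 0F0 exponential series at x = 1). Hence: \left(-\frac{11}{5}\right) \cdot e^{1}.

Key observation: x = 1 and roots of the ratio polynomials (C = -11/5) are the negated parameters.
Ratio: r(k) = 1 * 1 / [(k+1)] - rational in k. x = 1; t_0 = -\frac{11}{5}; negate the roots.


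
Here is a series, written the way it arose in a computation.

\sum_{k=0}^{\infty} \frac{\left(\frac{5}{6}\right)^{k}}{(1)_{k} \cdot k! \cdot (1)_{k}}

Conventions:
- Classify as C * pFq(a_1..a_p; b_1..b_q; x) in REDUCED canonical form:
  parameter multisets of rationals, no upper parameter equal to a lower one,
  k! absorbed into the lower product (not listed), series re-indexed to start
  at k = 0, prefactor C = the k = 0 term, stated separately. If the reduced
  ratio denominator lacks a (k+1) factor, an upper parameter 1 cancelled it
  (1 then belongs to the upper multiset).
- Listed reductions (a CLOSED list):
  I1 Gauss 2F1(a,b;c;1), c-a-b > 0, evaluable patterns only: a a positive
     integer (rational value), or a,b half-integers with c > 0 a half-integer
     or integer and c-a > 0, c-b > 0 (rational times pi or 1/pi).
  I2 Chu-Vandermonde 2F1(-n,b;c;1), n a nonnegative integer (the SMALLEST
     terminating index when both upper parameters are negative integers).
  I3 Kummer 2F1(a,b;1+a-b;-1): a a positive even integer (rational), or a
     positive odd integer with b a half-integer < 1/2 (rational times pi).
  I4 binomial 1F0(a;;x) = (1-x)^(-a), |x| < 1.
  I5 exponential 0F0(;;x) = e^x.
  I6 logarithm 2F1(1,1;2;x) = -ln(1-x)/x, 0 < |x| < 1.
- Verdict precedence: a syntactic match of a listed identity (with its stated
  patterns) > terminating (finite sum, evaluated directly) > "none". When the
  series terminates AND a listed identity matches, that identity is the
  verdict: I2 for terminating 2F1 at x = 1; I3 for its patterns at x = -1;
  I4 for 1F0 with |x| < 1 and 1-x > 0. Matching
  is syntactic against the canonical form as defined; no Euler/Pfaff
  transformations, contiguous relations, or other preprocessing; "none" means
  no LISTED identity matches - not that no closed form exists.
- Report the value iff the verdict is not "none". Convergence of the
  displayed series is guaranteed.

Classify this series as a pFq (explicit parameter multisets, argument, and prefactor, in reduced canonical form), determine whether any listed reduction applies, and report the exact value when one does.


x = \frac{5}{6} here; the reduced form reads 0F2, upper {-}, lower {1, 1}, C = 1. Verdict: none. No listed pattern accepts 0F2(-; 1, 1; \frac{5}{6}).

The tell: t_0 = 1 here, and the denominator's factorial ratio (prefactor 1) is a lower Pochhammer.
Consecutive-term ratio: r(k) = \frac{5}{6} * 1 / [(k+1) (k+1) (k+1)] - rational; roots negated = parameters, x = \frac{5}{6}, C = 1.


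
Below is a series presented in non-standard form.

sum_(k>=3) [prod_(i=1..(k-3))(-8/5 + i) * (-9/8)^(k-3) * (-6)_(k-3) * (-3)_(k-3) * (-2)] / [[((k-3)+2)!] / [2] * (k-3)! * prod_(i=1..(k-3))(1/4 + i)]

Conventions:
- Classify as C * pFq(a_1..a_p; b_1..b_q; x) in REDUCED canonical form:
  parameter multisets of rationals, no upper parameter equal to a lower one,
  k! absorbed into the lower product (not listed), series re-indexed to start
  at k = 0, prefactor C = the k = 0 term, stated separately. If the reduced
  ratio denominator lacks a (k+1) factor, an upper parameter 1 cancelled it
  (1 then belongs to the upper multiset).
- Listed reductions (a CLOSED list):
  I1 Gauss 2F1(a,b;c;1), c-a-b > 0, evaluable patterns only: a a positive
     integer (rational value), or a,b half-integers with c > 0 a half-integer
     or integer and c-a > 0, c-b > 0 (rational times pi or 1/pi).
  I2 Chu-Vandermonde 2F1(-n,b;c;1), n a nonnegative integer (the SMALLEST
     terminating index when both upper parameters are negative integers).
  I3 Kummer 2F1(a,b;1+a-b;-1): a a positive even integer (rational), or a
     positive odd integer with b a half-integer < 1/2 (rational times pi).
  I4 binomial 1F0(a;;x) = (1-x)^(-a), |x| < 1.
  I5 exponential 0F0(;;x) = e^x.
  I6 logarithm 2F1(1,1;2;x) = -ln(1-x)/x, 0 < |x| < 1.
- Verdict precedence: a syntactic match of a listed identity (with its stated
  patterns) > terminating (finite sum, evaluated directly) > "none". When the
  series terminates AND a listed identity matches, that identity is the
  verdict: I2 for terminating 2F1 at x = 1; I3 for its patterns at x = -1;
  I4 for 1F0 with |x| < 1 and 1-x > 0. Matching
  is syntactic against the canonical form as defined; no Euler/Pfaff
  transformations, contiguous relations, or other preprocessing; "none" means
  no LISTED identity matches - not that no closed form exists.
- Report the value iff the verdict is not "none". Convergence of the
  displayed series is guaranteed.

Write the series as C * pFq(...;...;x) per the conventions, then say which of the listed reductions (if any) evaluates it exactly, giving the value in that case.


Structural cue: t_0 being -2, the running product (prefactor -2) telescopes to a rising factorial.
Step ratio: r(k) = (-9/8) * (k-6) (k-3) (k-3/5) / [(k+5/4) (k+3) (k+1)] - poly over poly, x = (-9/8) from leading terms; C = -2 at k = 0.

This is -2 * 3F2(-6, -3, -3/5; 5/4, 3; -9/8) in reduced canonical form. Verdict: terminating at k = 3: the factor (-3)_k kills every later term; summing the 4 survivors is exact. Sum: -114877/16250.


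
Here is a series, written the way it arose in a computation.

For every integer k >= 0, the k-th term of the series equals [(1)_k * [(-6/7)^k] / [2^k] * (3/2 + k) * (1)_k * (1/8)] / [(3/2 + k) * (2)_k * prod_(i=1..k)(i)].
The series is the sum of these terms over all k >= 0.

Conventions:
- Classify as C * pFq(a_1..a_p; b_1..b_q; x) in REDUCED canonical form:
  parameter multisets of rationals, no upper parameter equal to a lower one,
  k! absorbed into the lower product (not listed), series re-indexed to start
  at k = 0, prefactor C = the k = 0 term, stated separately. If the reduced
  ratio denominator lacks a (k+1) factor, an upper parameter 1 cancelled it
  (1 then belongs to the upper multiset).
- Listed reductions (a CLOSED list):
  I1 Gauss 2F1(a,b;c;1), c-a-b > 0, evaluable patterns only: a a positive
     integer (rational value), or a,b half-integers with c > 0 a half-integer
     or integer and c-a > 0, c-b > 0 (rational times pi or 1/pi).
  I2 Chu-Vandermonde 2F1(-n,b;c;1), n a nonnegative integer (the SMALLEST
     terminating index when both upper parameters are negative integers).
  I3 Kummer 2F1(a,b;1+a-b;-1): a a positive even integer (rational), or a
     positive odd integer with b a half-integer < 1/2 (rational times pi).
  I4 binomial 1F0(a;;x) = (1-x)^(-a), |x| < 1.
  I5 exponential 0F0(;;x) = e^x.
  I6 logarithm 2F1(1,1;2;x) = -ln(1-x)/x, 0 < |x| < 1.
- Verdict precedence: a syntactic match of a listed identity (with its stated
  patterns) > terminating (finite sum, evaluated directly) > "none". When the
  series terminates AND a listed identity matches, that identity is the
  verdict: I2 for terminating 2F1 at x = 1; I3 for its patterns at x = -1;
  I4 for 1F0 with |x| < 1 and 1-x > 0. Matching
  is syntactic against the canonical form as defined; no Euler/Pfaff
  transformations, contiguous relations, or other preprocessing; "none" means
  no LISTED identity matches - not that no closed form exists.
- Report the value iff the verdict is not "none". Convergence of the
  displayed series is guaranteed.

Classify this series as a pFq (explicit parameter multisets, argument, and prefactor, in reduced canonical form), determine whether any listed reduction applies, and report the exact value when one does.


Key step: with t_0 = 1/8, k + 3/2 divides numerator and denominator alike; C = 1/8, x = -3/7 after cancelling.
Term ratio: r(k) = (-3/7) * (k+1) (k+1) / [(k+2) (k+1)] - rational; roots negated = parameters, x = (-3/7), C = 1/8.

At argument -3/7: a 2F1 with upper {1, 1}, lower {2}, scaled by C = 1/8. Verdict at x = -3/7: logarithm (I6) matches (the logarithm: parameters (1,1;2), x = -3/7). Hence: (7/24) * ln(10/7).


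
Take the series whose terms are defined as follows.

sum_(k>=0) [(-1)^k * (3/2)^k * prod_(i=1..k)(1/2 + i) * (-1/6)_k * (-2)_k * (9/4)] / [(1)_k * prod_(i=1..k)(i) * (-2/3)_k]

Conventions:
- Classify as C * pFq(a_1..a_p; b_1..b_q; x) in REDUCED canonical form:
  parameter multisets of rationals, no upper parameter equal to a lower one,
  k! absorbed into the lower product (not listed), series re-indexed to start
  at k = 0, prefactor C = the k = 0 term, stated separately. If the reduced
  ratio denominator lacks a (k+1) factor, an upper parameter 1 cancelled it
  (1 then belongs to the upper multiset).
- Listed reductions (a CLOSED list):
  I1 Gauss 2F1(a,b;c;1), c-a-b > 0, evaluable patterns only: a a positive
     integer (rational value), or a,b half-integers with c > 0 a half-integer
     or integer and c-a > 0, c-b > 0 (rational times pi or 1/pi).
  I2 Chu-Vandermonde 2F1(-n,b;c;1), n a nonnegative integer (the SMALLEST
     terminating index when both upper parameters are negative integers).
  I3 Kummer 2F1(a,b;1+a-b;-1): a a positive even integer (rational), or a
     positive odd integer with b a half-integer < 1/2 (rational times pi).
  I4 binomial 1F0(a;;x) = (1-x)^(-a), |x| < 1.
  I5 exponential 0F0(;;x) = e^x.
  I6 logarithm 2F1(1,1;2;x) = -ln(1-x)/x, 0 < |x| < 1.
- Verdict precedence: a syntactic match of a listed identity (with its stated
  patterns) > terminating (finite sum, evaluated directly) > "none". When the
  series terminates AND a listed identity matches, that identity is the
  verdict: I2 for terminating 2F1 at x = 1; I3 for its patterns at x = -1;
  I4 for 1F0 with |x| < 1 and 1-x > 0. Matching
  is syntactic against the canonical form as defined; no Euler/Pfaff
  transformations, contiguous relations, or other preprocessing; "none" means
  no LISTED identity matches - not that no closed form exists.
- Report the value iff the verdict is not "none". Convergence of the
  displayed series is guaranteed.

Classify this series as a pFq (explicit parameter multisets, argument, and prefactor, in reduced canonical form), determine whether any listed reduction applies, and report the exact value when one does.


Structural cue: t_0 = 9/4 here, and the product of the first k integers (prefactor 9/4) is k!.
Adjacent-term ratio: r(k) = (-3/2) * (k-2) (k-1/6) (k+3/2) / [(k-2/3) (k+1) (k+1)] - rational in k, leading ratio (-3/2); with t_0 = 9/4, classification follows.

Classification (C = 9/4): 3F2 with upper {-2, -1/6, 3/2}, lower {-2/3, 1}, argument x = -3/2. Verdict: terminating - upper -2 stops the sum at k = 2; the 3 terms are added exactly. Value: 10971/1024.


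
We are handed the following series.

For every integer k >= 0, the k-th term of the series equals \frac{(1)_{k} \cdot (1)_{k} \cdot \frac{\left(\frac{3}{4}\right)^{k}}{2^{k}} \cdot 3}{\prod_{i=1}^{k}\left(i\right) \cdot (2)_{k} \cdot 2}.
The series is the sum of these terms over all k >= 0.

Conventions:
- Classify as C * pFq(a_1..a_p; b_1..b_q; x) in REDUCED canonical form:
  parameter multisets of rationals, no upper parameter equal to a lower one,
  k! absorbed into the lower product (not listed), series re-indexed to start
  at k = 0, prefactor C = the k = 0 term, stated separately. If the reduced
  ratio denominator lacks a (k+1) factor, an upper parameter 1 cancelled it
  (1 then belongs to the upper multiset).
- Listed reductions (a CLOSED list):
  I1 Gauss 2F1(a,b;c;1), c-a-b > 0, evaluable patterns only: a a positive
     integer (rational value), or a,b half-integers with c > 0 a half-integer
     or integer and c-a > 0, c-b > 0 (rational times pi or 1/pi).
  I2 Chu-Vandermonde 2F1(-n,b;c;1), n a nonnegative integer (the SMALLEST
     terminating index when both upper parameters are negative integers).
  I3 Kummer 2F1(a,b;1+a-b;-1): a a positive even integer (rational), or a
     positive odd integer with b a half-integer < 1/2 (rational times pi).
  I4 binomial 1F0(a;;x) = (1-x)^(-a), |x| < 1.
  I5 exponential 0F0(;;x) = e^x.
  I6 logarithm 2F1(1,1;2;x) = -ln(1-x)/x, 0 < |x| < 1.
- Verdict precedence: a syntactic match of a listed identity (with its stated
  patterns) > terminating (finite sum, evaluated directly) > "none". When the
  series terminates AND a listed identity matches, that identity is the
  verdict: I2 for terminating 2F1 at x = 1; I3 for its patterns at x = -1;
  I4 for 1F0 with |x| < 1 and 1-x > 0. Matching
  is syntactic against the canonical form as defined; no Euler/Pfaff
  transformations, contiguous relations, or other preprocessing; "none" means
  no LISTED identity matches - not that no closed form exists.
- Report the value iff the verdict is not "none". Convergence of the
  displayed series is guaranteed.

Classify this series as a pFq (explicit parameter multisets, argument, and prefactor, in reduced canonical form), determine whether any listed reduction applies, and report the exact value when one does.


The series (x = \frac{3}{8}) is 2F1: upper {1, 1}, lower {2}, prefactor \frac{3}{2}. Verdict: the logarithmic series (I6) applies (the logarithm: parameters (1,1;2), x = \frac{3}{8}). Value: \left(-4\right) \cdot \ln\left(\frac{5}{8}\right).

First insight: x = \frac{3}{8} and the constant factors (C = 3/2, x = 3/8) combine into one prefactor.
Term ratio: r(k) = \frac{3}{8} * (k+1) (k+1) / [(k+2) (k+1)] - poly over poly, x = \frac{3}{8} from leading terms; C = \frac{3}{2} at k = 0.


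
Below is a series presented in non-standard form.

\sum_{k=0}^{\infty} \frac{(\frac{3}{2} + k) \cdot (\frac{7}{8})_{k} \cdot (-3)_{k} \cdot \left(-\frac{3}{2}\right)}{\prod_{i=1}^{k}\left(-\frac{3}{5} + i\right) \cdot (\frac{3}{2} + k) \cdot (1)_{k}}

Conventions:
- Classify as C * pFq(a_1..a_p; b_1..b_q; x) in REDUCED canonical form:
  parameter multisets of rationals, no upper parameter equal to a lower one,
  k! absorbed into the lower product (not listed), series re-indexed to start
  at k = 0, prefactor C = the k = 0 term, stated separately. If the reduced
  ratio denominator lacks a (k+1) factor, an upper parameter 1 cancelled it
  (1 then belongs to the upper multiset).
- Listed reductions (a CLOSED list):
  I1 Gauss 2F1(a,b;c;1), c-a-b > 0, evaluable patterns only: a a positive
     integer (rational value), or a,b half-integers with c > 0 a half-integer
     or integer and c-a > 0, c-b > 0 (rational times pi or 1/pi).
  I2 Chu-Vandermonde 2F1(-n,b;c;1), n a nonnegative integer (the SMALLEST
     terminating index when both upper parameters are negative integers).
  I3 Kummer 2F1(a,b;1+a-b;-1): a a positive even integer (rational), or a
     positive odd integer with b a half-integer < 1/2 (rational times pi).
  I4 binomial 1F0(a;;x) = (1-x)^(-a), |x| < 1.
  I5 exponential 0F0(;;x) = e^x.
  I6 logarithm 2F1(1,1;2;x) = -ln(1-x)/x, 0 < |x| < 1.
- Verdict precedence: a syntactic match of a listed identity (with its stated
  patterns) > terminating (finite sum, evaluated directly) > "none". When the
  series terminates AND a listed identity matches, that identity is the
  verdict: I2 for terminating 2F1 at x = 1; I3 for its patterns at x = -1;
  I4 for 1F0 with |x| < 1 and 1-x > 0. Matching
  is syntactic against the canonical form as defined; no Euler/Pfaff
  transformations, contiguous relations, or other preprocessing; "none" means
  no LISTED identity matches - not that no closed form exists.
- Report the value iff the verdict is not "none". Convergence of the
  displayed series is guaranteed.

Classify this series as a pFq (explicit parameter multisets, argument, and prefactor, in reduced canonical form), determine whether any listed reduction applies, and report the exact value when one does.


Structural cue: t_0 being -\frac{3}{2}, the lower running product (C = -3/2) is a rising factorial.
Ratio: r(k) = 1 * (k-3) (k+\frac{7}{8}) / [(k+\frac{2}{5}) (k+1)] - rational in k. x = 1; t_0 = -\frac{3}{2}; negate the roots.

Prefactor -\frac{3}{2}, argument 1: 2F1 with upper {-3, \frac{7}{8}} over lower {\frac{2}{5}}. Verdict (x = 1): Vandermonde's identity (I2) applies (terminating 2F1 at x = 1 with n = 3, b = 7/8, c = \frac{2}{5}). Value: \frac{3477}{8192}.


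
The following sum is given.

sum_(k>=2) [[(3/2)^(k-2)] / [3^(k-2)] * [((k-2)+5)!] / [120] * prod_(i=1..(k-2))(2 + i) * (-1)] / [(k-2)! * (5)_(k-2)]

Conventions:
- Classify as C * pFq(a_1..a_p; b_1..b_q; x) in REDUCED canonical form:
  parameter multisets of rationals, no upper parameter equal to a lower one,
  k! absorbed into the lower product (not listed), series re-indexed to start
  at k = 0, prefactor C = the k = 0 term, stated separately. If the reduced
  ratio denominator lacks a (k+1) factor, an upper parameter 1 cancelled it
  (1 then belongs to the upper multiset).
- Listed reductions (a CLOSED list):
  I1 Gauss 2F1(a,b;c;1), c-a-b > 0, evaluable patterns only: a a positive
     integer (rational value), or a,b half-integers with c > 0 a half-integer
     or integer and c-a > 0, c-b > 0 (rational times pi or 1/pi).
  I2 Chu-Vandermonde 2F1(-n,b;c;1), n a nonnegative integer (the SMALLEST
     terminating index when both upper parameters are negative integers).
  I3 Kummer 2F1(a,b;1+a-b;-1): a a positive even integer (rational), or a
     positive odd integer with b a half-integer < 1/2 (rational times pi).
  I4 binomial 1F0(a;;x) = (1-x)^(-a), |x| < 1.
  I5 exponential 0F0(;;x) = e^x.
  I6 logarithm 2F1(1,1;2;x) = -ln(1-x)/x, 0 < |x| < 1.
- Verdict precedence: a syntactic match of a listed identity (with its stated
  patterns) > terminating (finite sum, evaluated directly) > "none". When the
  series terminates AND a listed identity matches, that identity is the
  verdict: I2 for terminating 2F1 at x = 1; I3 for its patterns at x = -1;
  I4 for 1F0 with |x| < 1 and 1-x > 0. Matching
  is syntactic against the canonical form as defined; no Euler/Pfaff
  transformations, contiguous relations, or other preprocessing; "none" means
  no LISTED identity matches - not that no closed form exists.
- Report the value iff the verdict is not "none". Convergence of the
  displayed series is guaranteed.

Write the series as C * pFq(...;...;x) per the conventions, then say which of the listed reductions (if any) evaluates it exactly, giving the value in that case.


x = 1/2 here; the reduced form reads 2F1, upper {3, 6}, lower {5}, C = -1. Verdict: none. No listed pattern accepts 2F1(3, 6; 5; 1/2).

Key step: from the first term -1: the factorial ratio (prefactor -1) (k+a-1)!/(a-1)! is a rising factorial (a)_k.
Consecutive-term ratio: r(k) = (1/2) * (k+3) (k+6) / [(k+5) (k+1)] - rational; roots negated = parameters, x = (1/2), C = -1.


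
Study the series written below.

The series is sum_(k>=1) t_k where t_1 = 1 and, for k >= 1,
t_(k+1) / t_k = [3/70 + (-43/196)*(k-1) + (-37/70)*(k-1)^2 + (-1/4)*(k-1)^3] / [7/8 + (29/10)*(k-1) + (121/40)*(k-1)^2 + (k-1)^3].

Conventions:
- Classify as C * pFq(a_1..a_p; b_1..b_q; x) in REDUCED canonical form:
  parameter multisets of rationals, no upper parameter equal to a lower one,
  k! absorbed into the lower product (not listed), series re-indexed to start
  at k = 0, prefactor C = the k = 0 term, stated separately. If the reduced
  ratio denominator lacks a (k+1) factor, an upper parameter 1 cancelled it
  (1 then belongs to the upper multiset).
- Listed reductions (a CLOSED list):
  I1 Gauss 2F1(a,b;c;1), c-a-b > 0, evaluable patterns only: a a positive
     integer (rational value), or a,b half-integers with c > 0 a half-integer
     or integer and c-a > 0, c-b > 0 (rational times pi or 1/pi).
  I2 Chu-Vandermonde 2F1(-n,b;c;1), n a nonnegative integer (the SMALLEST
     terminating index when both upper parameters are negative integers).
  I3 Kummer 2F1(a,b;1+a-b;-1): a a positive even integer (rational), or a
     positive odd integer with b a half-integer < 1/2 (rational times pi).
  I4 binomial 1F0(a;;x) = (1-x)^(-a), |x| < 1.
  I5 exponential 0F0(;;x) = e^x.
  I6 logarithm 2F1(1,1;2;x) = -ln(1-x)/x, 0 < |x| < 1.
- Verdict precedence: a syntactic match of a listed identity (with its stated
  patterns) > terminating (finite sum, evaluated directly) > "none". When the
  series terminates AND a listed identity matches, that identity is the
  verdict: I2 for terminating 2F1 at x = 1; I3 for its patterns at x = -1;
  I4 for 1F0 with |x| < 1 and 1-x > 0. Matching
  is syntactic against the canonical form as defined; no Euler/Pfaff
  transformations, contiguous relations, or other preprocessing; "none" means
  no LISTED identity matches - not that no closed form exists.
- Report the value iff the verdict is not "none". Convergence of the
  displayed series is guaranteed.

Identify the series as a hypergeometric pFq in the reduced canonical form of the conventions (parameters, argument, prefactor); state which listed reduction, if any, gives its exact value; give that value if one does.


Key observation: with t_0 = 1, the parameter 7/5 appears in both the upper and lower lists and cancels.
Step ratio: r(k) = (-1/4) * (k-1/7) (k+6/7) / [(k+5/8) (k+1)] - rational; roots negated = parameters, x = (-1/4), C = 1.

Prefactor 1, argument -1/4: 2F1 with upper {-1/7, 6/7} over lower {5/8}. Verdict: none. No listed pattern accepts 2F1(-1/7, 6/7; 5/8; -1/4).
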